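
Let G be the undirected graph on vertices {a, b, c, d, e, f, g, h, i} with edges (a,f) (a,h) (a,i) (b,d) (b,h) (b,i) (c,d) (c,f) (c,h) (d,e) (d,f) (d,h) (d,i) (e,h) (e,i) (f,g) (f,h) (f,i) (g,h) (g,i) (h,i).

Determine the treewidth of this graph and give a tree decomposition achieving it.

Treewidth 3.
One such decomposition:
Bags: B1 = {a, f, h, i}  B2 = {d, f, h, i}  B3 = {d, e, h, i}  B4 = {c, d, f, h}  B5 = {f, g, h, i}  B6 = {b, d, h, i}
Tree: B1–B2, B2–B3, B2–B4, B2–B5, B3–B6

The largest bag has 4 vertices, giving width 3; this decomposition certifies tw(G) ≤ 3. Conversely, {c, d, f, h} is a clique of size 4, and the vertices of any clique must share a bag in every tree decomposition; so some bag has ≥ 4 vertices and tw(G) ≥ 3. The upper and lower bounds meet at 3, so that is the treewidth.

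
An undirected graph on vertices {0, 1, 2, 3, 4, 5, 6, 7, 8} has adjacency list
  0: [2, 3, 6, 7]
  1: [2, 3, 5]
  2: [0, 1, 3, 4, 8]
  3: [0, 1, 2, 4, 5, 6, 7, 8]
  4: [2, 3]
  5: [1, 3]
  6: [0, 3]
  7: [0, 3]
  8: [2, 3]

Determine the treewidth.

2

A width-2 tree decomposition is:
Bags: B1 = {0, 2, 3}  B2 = {2, 3, 8}  B3 = {2, 3, 4}  B4 = {1, 2, 3}  B5 = {1, 3, 5}  B6 = {0, 3, 7}  B7 = {0, 3, 6}
Tree: B1–B2, B1–B3, B2–B4, B4–B5, B1–B6, B1–B7
Each bag holds 3 vertices, so the decomposition has width 2, which upper-bounds the treewidth. Conversely, {0, 2, 3} is a clique of size 3, and the vertices of any clique must share a bag in every tree decomposition; so some bag has ≥ 3 vertices and tw(G) ≥ 2. The upper and lower bounds meet at 2, so that is the treewidth.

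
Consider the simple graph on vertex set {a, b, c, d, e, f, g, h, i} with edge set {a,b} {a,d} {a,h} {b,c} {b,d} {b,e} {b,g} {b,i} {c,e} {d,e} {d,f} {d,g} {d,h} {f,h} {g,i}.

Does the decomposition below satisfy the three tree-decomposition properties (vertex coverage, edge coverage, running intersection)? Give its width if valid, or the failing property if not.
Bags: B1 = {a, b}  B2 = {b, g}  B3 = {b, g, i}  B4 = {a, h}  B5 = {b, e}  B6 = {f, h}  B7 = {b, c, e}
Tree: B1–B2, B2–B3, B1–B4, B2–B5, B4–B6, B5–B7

A tree decomposition must satisfy three properties: every vertex lies in some bag; for every edge, both endpoints lie together in some bag; and for every vertex, the bags containing it form a connected subtree. Here vertex d appears in no bag, so the decomposition is invalid.

No — vertex d appears in no bag.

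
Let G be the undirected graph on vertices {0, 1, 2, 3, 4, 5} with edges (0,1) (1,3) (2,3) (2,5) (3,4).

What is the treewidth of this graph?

1

A width-1 tree decomposition is:
Bags: B1 = {2, 3}  B2 = {2, 5}  B3 = {3, 4}  B4 = {1, 3}  B5 = {0, 1}
Tree: B1–B2, B1–B3, B3–B4, B4–B5
The largest bag has 2 vertices, giving width 1; this decomposition certifies tw(G) ≤ 1. Any graph with an edge has treewidth ≥ 1, and G has the edge 3–2. Combining the bounds, tw(G) = 1.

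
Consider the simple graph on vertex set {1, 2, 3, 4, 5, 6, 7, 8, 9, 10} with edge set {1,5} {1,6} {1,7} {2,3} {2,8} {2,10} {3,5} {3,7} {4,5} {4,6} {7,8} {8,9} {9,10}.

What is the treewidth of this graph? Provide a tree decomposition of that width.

Treewidth 2.
One optimal decomposition is:
Bags: B1 = {4, 5, 6}  B2 = {1, 5, 6}  B3 = {1, 3, 5}  B4 = {1, 3, 7}  B5 = {2, 3, 7}  B6 = {2, 7, 8}  B7 = {2, 8, 10}  B8 = {8, 9, 10}
Tree: B1–B2, B2–B3, B3–B4, B4–B5, B5–B6, B6–B7, B7–B8

Every bag has size at most 3, so the width is 3 − 1 = 2 and tw(G) ≤ 2. The edges 4–6–1–5–4 form a cycle, so G is not a tree and its treewidth is at least 2. The upper and lower bounds meet at 2, so that is the treewidth.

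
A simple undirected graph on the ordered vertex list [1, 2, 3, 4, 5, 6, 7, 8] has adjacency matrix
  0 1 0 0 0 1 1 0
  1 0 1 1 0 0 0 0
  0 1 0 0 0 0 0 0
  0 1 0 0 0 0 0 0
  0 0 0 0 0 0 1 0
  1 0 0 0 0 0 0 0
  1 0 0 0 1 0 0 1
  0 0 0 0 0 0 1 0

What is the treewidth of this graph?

A width-1 tree decomposition is:
Bags: B1 = {2, 4}  B2 = {1, 2}  B3 = {1, 7}  B4 = {1, 6}  B5 = {7, 8}  B6 = {5, 7}  B7 = {2, 3}
Tree: B1–B2, B2–B3, B3–B4, B3–B5, B3–B6, B2–B7
Every bag has size at most 2, so the width is 2 − 1 = 1 and tw(G) ≤ 1. Any graph with an edge has treewidth ≥ 1, and G has the edge 4–2. Therefore the treewidth is 1.

1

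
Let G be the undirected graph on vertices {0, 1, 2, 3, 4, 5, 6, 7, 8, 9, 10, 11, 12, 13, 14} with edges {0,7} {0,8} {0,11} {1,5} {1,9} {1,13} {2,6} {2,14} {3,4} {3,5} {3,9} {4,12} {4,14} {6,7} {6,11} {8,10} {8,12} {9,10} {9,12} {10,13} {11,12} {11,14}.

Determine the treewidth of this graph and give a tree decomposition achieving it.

The largest bag has 4 vertices, giving width 3; this decomposition certifies tw(G) ≤ 3. For the lower bound: the 4 vertex sets {2,6,7}, {0}, {11}, {4,8,12,14} are disjoint, each induces a connected subgraph, and every pair is joined by at least one edge of G. Contracting each set to a single vertex therefore yields K_{4} as a minor, and since treewidth is minor-monotone, tw(G) ≥ tw(K_{4}) = 3. Therefore the treewidth is 3.

Treewidth 3.
Bags: B1 = {0, 2, 6, 7}  B2 = {0, 2, 6, 11}  B3 = {0, 2, 11, 14}  B4 = {0, 8, 11, 14}  B5 = {8, 11, 12, 14}  B6 = {4, 8, 12, 14}  B7 = {4, 8, 10, 12}  B8 = {4, 9, 10, 12}  B9 = {3, 4, 9, 10}  B10 = {3, 9, 10, 13}  B11 = {1, 3, 9, 13}  B12 = {1, 3, 5, 13}
Tree: B1–B2, B2–B3, B3–B4, B4–B5, B5–B6, B6–B7, B7–B8, B8–B9, B9–B10, B10–B11, B11–B12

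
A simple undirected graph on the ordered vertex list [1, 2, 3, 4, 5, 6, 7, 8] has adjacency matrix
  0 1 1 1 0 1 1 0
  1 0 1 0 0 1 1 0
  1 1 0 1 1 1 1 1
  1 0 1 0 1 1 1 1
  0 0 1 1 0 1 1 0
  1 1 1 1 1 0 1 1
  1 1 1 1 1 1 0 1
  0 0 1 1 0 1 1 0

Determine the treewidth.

A width-4 tree decomposition is:
Bags: B1 = {1, 3, 4, 6, 7}  B2 = {3, 4, 6, 7, 8}  B3 = {3, 4, 5, 6, 7}  B4 = {1, 2, 3, 6, 7}
Tree: B1–B2, B2–B3, B1–B4
The largest bag has 5 vertices, giving width 4; this decomposition certifies tw(G) ≤ 4. Conversely, {1, 2, 3, 6, 7} is a clique of size 5, and the vertices of any clique must share a bag in every tree decomposition; so some bag has ≥ 5 vertices and tw(G) ≥ 4. Hence tw(G) = 4 exactly.

4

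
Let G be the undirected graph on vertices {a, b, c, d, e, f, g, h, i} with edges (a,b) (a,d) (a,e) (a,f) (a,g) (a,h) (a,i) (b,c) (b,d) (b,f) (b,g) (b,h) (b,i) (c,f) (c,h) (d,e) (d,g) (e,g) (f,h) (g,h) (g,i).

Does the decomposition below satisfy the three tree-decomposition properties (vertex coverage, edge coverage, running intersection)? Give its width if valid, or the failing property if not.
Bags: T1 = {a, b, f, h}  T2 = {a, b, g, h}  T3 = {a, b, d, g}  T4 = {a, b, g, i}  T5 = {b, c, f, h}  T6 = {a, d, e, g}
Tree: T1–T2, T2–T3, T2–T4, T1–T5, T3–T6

Yes; width 3.

Every vertex of G appears in some bag (union = {a, b, c, d, e, f, g, h, i}); every edge is covered by a bag; and for each vertex v the set of bags containing v is connected in the bag tree. The decomposition is therefore valid. The largest bag has 4 vertices, so the width is 3.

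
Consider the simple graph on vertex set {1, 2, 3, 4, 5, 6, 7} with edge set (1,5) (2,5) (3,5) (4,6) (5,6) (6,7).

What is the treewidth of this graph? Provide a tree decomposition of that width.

Treewidth 1.
Bags: B1 = {5, 6}  B2 = {1, 5}  B3 = {6, 7}  B4 = {2, 5}  B5 = {3, 5}  B6 = {4, 6}
Tree: B1–B2, B1–B3, B2–B4, B4–B5, B3–B6

The largest bag has 2 vertices, giving width 1; this decomposition certifies tw(G) ≤ 1. Any graph with an edge has treewidth ≥ 1, and G has the edge 5–6. Hence tw(G) = 1 exactly.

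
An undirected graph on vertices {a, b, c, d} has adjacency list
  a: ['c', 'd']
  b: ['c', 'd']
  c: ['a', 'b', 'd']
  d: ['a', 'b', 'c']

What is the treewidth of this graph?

2

A width-2 tree decomposition is:
Bags: B1 = {b, c, d}  B2 = {a, c, d}
Tree: B1–B2
The largest bag has 3 vertices, giving width 2; this decomposition certifies tw(G) ≤ 2. On the other hand G contains the 3-clique {a, c, d}. A clique must lie in a single bag of any decomposition, so no decomposition can have width below 2. Combining the bounds, tw(G) = 2.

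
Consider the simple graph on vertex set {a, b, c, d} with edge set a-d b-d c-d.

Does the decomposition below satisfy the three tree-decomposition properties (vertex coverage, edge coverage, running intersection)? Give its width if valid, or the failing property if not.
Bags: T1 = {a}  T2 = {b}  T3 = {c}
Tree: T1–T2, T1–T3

No — vertex d appears in no bag.

A tree decomposition must satisfy three properties: every vertex lies in some bag; for every edge, both endpoints lie together in some bag; and for every vertex, the bags containing it form a connected subtree. Here vertex d appears in no bag, so the decomposition is invalid.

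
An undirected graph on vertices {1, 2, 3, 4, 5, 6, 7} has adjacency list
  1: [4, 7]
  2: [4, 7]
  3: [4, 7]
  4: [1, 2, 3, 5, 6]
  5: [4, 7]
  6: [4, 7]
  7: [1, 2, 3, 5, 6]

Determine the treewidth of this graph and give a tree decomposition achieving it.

Every bag has size at most 3, so the width is 3 − 1 = 2 and tw(G) ≤ 2. For the lower bound, G contains the cycle 7–3–4–6–7, so G is not a forest; only forests have treewidth ≤ 1, hence tw(G) ≥ 2. Therefore the treewidth is 2.

Treewidth 2.
Bags: B1 = {3, 4, 7}  B2 = {4, 6, 7}  B3 = {2, 4, 7}  B4 = {4, 5, 7}  B5 = {1, 4, 7}
Tree: B1–B2, B2–B3, B3–B4, B4–B5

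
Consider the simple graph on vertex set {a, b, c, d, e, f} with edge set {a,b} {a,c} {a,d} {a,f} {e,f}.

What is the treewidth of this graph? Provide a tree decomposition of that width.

The largest bag has 2 vertices, giving width 1; this decomposition certifies tw(G) ≤ 1. Any graph with an edge has treewidth ≥ 1, and G has the edge a–c. The upper and lower bounds meet at 1, so that is the treewidth.

Treewidth 1.
One such decomposition:
Bags: B1 = {a, c}  B2 = {a, f}  B3 = {a, b}  B4 = {a, d}  B5 = {e, f}
Tree: B1–B2, B2–B3, B3–B4, B2–B5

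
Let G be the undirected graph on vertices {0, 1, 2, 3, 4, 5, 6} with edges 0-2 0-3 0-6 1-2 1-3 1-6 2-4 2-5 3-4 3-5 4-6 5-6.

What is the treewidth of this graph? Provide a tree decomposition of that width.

Treewidth 3.
One optimal decomposition is:
Bags: B1 = {2, 3, 5, 6}  B2 = {1, 2, 3, 6}  B3 = {0, 2, 3, 6}  B4 = {2, 3, 4, 6}
Tree: B1–B2, B2–B3, B3–B4

Each bag holds 4 vertices, so the decomposition has width 3, which upper-bounds the treewidth. For the lower bound: the 4 vertex sets {3,5}, {1,6}, {2}, {0} are disjoint, each induces a connected subgraph, and every pair is joined by at least one edge of G. Contracting each set to a single vertex therefore yields K_{4} as a minor, and since treewidth is minor-monotone, tw(G) ≥ tw(K_{4}) = 3. Hence tw(G) = 3 exactly.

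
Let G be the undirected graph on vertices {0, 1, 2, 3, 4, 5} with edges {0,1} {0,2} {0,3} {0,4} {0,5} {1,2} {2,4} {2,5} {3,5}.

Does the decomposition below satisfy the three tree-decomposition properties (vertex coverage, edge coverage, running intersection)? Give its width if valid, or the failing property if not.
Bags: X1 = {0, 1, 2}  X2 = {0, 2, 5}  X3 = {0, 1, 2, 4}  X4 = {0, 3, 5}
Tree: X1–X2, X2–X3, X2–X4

A tree decomposition must satisfy three properties: every vertex lies in some bag; for every edge, both endpoints lie together in some bag; and for every vertex, the bags containing it form a connected subtree. Here bags containing vertex 1 are not connected in the tree, so the decomposition is invalid.

No — bags containing vertex 1 are not connected in the tree.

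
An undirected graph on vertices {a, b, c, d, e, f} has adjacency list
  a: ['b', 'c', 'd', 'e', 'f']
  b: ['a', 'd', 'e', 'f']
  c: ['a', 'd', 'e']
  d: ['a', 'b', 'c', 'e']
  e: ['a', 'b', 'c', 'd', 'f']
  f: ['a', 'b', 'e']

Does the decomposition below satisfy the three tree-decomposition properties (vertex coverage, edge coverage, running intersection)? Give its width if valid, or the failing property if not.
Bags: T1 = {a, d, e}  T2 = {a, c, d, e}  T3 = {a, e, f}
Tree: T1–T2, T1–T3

A tree decomposition must satisfy three properties: every vertex lies in some bag; for every edge, both endpoints lie together in some bag; and for every vertex, the bags containing it form a connected subtree. Here vertex b appears in no bag, so the decomposition is invalid.

No — vertex b appears in no bag.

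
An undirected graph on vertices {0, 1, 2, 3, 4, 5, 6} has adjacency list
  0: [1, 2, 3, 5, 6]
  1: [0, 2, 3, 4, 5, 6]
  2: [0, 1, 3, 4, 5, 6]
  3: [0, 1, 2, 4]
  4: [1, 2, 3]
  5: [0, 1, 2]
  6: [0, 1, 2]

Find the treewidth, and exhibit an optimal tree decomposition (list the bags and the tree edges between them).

Each bag holds 4 vertices, so the decomposition has width 3, which upper-bounds the treewidth. For the lower bound, the 4 vertices {0, 1, 2, 3} are pairwise adjacent, and any tree decomposition puts a clique entirely inside one bag — forcing width ≥ 3. Hence tw(G) = 3 exactly.

Treewidth 3.
Bags: B1 = {0, 1, 2, 5}  B2 = {0, 1, 2, 3}  B3 = {1, 2, 3, 4}  B4 = {0, 1, 2, 6}
Tree: B1–B2, B2–B3, B2–B4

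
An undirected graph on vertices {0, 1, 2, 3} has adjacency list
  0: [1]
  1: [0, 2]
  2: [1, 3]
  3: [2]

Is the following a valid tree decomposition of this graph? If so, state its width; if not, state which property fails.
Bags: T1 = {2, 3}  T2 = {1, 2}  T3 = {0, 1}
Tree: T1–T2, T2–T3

Checking the three conditions: (i) the bags cover all of {0, 1, 2, 3}; (ii) for each edge, some bag contains both endpoints; (iii) the bags containing any fixed vertex form a subtree. All hold, so the decomposition is valid with width 2 − 1 = 1.

Yes; width 1.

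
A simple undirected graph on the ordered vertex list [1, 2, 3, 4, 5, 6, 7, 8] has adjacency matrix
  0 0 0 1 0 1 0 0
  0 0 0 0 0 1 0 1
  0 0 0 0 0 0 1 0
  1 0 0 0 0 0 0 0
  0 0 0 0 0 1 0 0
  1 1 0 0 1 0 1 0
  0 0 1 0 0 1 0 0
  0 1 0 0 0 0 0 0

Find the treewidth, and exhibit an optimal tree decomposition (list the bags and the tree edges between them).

Every bag has size at most 2, so the width is 2 − 1 = 1 and tw(G) ≤ 1. Any graph with an edge has treewidth ≥ 1, and G has the edge 2–6. Hence tw(G) = 1 exactly.

Treewidth 1.
Bags: B1 = {2, 6}  B2 = {6, 7}  B3 = {1, 6}  B4 = {2, 8}  B5 = {1, 4}  B6 = {5, 6}  B7 = {3, 7}
Tree: B1–B2, B2–B3, B1–B4, B3–B5, B1–B6, B2–B7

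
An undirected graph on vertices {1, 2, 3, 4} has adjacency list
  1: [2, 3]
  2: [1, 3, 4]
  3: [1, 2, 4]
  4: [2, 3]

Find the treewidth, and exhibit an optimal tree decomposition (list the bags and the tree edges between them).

Every bag has size at most 3, so the width is 3 − 1 = 2 and tw(G) ≤ 2. Conversely, {1, 2, 3} is a clique of size 3, and the vertices of any clique must share a bag in every tree decomposition; so some bag has ≥ 3 vertices and tw(G) ≥ 2. Combining the bounds, tw(G) = 2.

Treewidth 2.
One optimal decomposition is:
Bags: B1 = {2, 3, 4}  B2 = {1, 2, 3}
Tree: B1–B2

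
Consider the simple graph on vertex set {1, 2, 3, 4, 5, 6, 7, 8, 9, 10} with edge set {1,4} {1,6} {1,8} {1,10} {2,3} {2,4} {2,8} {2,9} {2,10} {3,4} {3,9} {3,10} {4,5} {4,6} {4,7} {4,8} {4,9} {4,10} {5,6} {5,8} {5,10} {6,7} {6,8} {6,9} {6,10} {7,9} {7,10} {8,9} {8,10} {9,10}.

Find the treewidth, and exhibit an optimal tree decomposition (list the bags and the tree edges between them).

Each bag holds 5 vertices, so the decomposition has width 4, which upper-bounds the treewidth. For the lower bound, the 5 vertices {2, 4, 8, 9, 10} are pairwise adjacent, and any tree decomposition puts a clique entirely inside one bag — forcing width ≥ 4. The upper and lower bounds meet at 4, so that is the treewidth.

Treewidth 4.
One such decomposition:
Bags: B1 = {2, 4, 8, 9, 10}  B2 = {4, 6, 8, 9, 10}  B3 = {2, 3, 4, 9, 10}  B4 = {1, 4, 6, 8, 10}  B5 = {4, 6, 7, 9, 10}  B6 = {4, 5, 6, 8, 10}
Tree: B1–B2, B1–B3, B2–B4, B2–B5, B4–B6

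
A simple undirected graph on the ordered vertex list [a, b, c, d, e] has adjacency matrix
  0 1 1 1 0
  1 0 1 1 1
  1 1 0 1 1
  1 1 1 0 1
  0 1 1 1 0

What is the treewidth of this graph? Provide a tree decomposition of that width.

Each bag holds 4 vertices, so the decomposition has width 3, which upper-bounds the treewidth. Conversely, {b, c, d, e} is a clique of size 4, and the vertices of any clique must share a bag in every tree decomposition; so some bag has ≥ 4 vertices and tw(G) ≥ 3. Hence tw(G) = 3 exactly.

Treewidth 3.
One optimal decomposition is:
Bags: B1 = {a, b, c, d}  B2 = {b, c, d, e}
Tree: B1–B2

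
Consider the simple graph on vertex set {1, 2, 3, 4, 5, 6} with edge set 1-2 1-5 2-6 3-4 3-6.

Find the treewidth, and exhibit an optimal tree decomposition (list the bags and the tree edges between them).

The largest bag has 2 vertices, giving width 1; this decomposition certifies tw(G) ≤ 1. Any graph with an edge has treewidth ≥ 1, and G has the edge 5–1. Combining the bounds, tw(G) = 1.

Treewidth 1.
Bags: B1 = {1, 5}  B2 = {1, 2}  B3 = {2, 6}  B4 = {3, 6}  B5 = {3, 4}
Tree: B1–B2, B2–B3, B3–B4, B4–B5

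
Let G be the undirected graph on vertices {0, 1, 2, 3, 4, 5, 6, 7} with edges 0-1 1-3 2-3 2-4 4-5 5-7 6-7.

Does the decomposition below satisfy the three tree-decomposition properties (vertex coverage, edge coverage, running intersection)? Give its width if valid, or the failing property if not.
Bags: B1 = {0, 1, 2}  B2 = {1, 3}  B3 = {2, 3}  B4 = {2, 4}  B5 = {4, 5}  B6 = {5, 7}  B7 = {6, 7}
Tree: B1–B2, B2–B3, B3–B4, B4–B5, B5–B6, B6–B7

A tree decomposition must satisfy three properties: every vertex lies in some bag; for every edge, both endpoints lie together in some bag; and for every vertex, the bags containing it form a connected subtree. Here bags containing vertex 2 are not connected in the tree, so the decomposition is invalid.

No — bags containing vertex 2 are not connected in the tree.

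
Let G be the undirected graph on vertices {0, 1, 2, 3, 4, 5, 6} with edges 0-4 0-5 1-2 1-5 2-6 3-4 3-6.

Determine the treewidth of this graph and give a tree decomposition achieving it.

Each bag holds 3 vertices, so the decomposition has width 2, which upper-bounds the treewidth. Since 2–6–3–4–0–5–1–2 is a cycle in G, G is not acyclic. Forests are exactly the graphs of treewidth ≤ 1, so tw(G) ≥ 2. Therefore the treewidth is 2.

Treewidth 2.
Bags: B1 = {2, 3, 6}  B2 = {2, 3, 4}  B3 = {0, 2, 4}  B4 = {0, 2, 5}  B5 = {1, 2, 5}
Tree: B1–B2, B2–B3, B3–B4, B4–B5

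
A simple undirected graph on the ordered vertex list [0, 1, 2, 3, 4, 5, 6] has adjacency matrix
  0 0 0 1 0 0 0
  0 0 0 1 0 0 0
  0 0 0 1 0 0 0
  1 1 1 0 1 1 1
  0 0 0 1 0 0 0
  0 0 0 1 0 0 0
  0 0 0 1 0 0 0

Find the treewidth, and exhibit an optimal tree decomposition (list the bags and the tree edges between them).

Each bag holds 2 vertices, so the decomposition has width 1, which upper-bounds the treewidth. Since G has at least one edge (e.g. 1–3), it is not an edgeless graph, so tw(G) ≥ 1. The upper and lower bounds meet at 1, so that is the treewidth.

Treewidth 1.
One such decomposition:
Bags: B1 = {1, 3}  B2 = {3, 4}  B3 = {2, 3}  B4 = {0, 3}  B5 = {3, 6}  B6 = {3, 5}
Tree: B1–B2, B2–B3, B3–B4, B3–B5, B3–B6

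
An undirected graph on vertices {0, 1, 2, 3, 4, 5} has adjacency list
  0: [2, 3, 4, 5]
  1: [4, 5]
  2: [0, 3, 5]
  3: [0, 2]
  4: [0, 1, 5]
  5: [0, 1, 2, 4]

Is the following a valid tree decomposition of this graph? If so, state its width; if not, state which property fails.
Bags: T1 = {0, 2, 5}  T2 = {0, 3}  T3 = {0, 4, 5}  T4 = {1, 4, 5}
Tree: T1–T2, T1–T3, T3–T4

No — edge (2,3) lies in no bag.

A tree decomposition must satisfy three properties: every vertex lies in some bag; for every edge, both endpoints lie together in some bag; and for every vertex, the bags containing it form a connected subtree. Here edge (2,3) lies in no bag, so the decomposition is invalid.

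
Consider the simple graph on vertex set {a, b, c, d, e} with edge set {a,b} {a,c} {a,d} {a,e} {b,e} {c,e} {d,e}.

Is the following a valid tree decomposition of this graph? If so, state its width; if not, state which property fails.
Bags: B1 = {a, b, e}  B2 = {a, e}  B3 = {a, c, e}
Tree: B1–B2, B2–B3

A tree decomposition must satisfy three properties: every vertex lies in some bag; for every edge, both endpoints lie together in some bag; and for every vertex, the bags containing it form a connected subtree. Here vertex d appears in no bag, so the decomposition is invalid.

No — vertex d appears in no bag.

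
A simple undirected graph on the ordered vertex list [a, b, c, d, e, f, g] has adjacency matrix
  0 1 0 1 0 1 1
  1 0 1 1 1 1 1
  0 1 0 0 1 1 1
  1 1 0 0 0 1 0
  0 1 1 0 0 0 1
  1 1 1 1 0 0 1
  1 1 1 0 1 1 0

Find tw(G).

3

A width-3 tree decomposition is:
Bags: B1 = {a, b, f, g}  B2 = {b, c, f, g}  B3 = {a, b, d, f}  B4 = {b, c, e, g}
Tree: B1–B2, B1–B3, B2–B4
Every bag has size at most 4, so the width is 4 − 1 = 3 and tw(G) ≤ 3. On the other hand G contains the 4-clique {b, c, e, g}. A clique must lie in a single bag of any decomposition, so no decomposition can have width below 3. Combining the bounds, tw(G) = 3.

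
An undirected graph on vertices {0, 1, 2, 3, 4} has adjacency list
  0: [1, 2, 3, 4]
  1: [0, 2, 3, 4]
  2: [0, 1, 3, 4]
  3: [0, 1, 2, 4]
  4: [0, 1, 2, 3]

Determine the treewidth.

A width-4 tree decomposition is:
Bags: B1 = {0, 1, 2, 3, 4}
Tree: (single bag)
With just one bag of size 5, the width is 5 − 1 = 4, so tw(G) ≤ 4. Conversely, {0, 1, 2, 3, 4} is a clique of size 5, and the vertices of any clique must share a bag in every tree decomposition; so some bag has ≥ 5 vertices and tw(G) ≥ 4. Combining the bounds, tw(G) = 4.

4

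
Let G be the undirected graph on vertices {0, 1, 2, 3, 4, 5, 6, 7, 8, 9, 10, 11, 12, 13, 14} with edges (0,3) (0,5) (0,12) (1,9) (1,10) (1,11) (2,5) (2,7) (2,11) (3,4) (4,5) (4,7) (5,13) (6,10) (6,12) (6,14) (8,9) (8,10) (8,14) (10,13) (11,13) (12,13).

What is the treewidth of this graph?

A width-3 tree decomposition is:
Bags: B1 = {1, 8, 9, 14}  B2 = {1, 8, 10, 14}  B3 = {1, 6, 10, 14}  B4 = {1, 6, 10, 11}  B5 = {6, 10, 11, 13}  B6 = {6, 11, 12, 13}  B7 = {2, 11, 12, 13}  B8 = {2, 5, 12, 13}  B9 = {0, 2, 5, 12}  B10 = {0, 2, 5, 7}  B11 = {0, 4, 5, 7}  B12 = {0, 3, 4, 7}
Tree: B1–B2, B2–B3, B3–B4, B4–B5, B5–B6, B6–B7, B7–B8, B8–B9, B9–B10, B10–B11, B11–B12
Every bag has size at most 4, so the width is 4 − 1 = 3 and tw(G) ≤ 3. For the lower bound: the 4 vertex sets {8,9,14}, {1}, {10}, {6,11,12,13} are disjoint, each induces a connected subgraph, and every pair is joined by at least one edge of G. Contracting each set to a single vertex therefore yields K_{4} as a minor, and since treewidth is minor-monotone, tw(G) ≥ tw(K_{4}) = 3. Hence tw(G) = 3 exactly.

3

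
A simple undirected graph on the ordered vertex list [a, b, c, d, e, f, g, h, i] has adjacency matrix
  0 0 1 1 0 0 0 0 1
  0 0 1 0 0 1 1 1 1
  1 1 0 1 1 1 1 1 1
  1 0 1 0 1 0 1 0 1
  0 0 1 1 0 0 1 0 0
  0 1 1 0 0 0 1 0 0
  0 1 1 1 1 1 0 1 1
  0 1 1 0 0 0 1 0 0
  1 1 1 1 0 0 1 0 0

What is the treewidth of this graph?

3

A width-3 tree decomposition is:
Bags: B1 = {b, c, g, i}  B2 = {c, d, g, i}  B3 = {b, c, g, h}  B4 = {c, d, e, g}  B5 = {b, c, f, g}  B6 = {a, c, d, i}
Tree: B1–B2, B1–B3, B2–B4, B3–B5, B2–B6
Every bag has size at most 4, so the width is 4 − 1 = 3 and tw(G) ≤ 3. Conversely, {c, d, e, g} is a clique of size 4, and the vertices of any clique must share a bag in every tree decomposition; so some bag has ≥ 4 vertices and tw(G) ≥ 3. Combining the bounds, tw(G) = 3.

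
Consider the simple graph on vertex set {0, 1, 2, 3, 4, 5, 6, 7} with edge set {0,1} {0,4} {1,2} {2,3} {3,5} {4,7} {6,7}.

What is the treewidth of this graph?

1

A width-1 tree decomposition is:
Bags: B1 = {3, 5}  B2 = {2, 3}  B3 = {1, 2}  B4 = {0, 1}  B5 = {0, 4}  B6 = {4, 7}  B7 = {6, 7}
Tree: B1–B2, B2–B3, B3–B4, B4–B5, B5–B6, B6–B7
The largest bag has 2 vertices, giving width 1; this decomposition certifies tw(G) ≤ 1. Since G has at least one edge (e.g. 5–3), it is not an edgeless graph, so tw(G) ≥ 1. Therefore the treewidth is 1.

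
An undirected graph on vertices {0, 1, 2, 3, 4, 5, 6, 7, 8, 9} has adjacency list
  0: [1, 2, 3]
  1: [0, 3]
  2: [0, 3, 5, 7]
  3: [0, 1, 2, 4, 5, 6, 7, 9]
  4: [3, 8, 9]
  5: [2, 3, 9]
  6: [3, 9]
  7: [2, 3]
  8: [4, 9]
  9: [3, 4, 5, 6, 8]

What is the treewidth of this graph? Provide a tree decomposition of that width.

Treewidth 2.
One such decomposition:
Bags: B1 = {2, 3, 5}  B2 = {3, 5, 9}  B3 = {3, 6, 9}  B4 = {2, 3, 7}  B5 = {3, 4, 9}  B6 = {4, 8, 9}  B7 = {0, 2, 3}  B8 = {0, 1, 3}
Tree: B1–B2, B2–B3, B1–B4, B3–B5, B5–B6, B4–B7, B7–B8

Every bag has size at most 3, so the width is 3 − 1 = 2 and tw(G) ≤ 2. For the lower bound, the 3 vertices {4, 8, 9} are pairwise adjacent, and any tree decomposition puts a clique entirely inside one bag — forcing width ≥ 2. Hence tw(G) = 2 exactly.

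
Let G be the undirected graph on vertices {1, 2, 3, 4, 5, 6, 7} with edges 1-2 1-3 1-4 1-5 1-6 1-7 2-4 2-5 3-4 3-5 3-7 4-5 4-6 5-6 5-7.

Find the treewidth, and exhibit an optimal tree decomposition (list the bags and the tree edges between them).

Each bag holds 4 vertices, so the decomposition has width 3, which upper-bounds the treewidth. Conversely, {1, 2, 4, 5} is a clique of size 4, and the vertices of any clique must share a bag in every tree decomposition; so some bag has ≥ 4 vertices and tw(G) ≥ 3. The upper and lower bounds meet at 3, so that is the treewidth.

Treewidth 3.
Bags: B1 = {1, 3, 5, 7}  B2 = {1, 3, 4, 5}  B3 = {1, 4, 5, 6}  B4 = {1, 2, 4, 5}
Tree: B1–B2, B2–B3, B3–B4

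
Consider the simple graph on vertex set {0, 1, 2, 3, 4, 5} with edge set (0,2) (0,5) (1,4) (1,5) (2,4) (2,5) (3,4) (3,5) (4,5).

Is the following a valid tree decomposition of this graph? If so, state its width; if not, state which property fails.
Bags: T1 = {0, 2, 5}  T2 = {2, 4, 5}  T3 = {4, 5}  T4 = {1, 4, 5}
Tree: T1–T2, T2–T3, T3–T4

A tree decomposition must satisfy three properties: every vertex lies in some bag; for every edge, both endpoints lie together in some bag; and for every vertex, the bags containing it form a connected subtree. Here vertex 3 appears in no bag, so the decomposition is invalid.

No — vertex 3 appears in no bag.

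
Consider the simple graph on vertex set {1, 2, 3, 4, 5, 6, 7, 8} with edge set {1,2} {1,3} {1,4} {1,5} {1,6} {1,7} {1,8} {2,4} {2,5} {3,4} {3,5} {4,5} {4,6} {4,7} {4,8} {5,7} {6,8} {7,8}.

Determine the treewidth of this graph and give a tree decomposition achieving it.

Treewidth 3.
Bags: B1 = {1, 4, 7, 8}  B2 = {1, 4, 5, 7}  B3 = {1, 2, 4, 5}  B4 = {1, 4, 6, 8}  B5 = {1, 3, 4, 5}
Tree: B1–B2, B2–B3, B1–B4, B3–B5

The largest bag has 4 vertices, giving width 3; this decomposition certifies tw(G) ≤ 3. On the other hand G contains the 4-clique {1, 4, 6, 8}. A clique must lie in a single bag of any decomposition, so no decomposition can have width below 3. Therefore the treewidth is 3.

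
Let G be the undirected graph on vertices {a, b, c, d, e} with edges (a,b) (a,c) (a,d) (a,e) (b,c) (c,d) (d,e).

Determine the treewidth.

A width-2 tree decomposition is:
Bags: B1 = {a, b, c}  B2 = {a, c, d}  B3 = {a, d, e}
Tree: B1–B2, B2–B3
Each bag holds 3 vertices, so the decomposition has width 2, which upper-bounds the treewidth. Conversely, {a, d, e} is a clique of size 3, and the vertices of any clique must share a bag in every tree decomposition; so some bag has ≥ 3 vertices and tw(G) ≥ 2. Hence tw(G) = 2 exactly.

2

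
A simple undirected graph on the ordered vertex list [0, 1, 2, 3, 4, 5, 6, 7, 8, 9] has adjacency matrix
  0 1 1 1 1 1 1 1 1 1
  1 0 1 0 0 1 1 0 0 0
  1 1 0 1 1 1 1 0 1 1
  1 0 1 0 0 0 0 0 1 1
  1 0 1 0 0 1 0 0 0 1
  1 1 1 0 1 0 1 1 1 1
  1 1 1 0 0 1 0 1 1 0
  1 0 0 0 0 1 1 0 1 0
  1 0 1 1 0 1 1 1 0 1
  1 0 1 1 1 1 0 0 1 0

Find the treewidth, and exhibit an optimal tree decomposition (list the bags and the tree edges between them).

Treewidth 4.
One optimal decomposition is:
Bags: B1 = {0, 2, 5, 8, 9}  B2 = {0, 2, 3, 8, 9}  B3 = {0, 2, 5, 6, 8}  B4 = {0, 5, 6, 7, 8}  B5 = {0, 1, 2, 5, 6}  B6 = {0, 2, 4, 5, 9}
Tree: B1–B2, B1–B3, B3–B4, B3–B5, B1–B6

The largest bag has 5 vertices, giving width 4; this decomposition certifies tw(G) ≤ 4. Conversely, {0, 2, 3, 8, 9} is a clique of size 5, and the vertices of any clique must share a bag in every tree decomposition; so some bag has ≥ 5 vertices and tw(G) ≥ 4. Combining the bounds, tw(G) = 4.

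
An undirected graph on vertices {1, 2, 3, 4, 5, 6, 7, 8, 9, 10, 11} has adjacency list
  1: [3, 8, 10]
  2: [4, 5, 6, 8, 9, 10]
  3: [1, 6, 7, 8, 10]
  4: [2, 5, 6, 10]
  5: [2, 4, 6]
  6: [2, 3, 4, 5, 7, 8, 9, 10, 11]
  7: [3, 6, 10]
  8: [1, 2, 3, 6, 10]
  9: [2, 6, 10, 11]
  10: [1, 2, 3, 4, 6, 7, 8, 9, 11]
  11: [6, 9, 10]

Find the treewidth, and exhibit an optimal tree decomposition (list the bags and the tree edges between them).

The largest bag has 4 vertices, giving width 3; this decomposition certifies tw(G) ≤ 3. For the lower bound, the 4 vertices {1, 3, 8, 10} are pairwise adjacent, and any tree decomposition puts a clique entirely inside one bag — forcing width ≥ 3. Hence tw(G) = 3 exactly.

Treewidth 3.
Bags: B1 = {3, 6, 8, 10}  B2 = {2, 6, 8, 10}  B3 = {2, 6, 9, 10}  B4 = {3, 6, 7, 10}  B5 = {2, 4, 6, 10}  B6 = {1, 3, 8, 10}  B7 = {2, 4, 5, 6}  B8 = {6, 9, 10, 11}
Tree: B1–B2, B2–B3, B1–B4, B3–B5, B1–B6, B5–B7, B3–B8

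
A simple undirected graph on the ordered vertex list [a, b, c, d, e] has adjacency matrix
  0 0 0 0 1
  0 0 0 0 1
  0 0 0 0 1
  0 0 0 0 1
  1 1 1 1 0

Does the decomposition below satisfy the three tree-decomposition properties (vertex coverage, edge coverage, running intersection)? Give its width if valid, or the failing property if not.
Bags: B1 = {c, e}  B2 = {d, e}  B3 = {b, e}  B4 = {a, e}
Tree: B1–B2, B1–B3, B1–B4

Vertex coverage: the bags together contain {a, b, c, d, e}, the full vertex set. Edge coverage: each edge of G has both endpoints in at least one bag. Running intersection: for every vertex, the bags containing it form a connected subtree. All three properties hold, so this is a valid tree decomposition of width max|bag| − 1 = 1, and hence tw(G) ≤ 1.

Yes; width 1.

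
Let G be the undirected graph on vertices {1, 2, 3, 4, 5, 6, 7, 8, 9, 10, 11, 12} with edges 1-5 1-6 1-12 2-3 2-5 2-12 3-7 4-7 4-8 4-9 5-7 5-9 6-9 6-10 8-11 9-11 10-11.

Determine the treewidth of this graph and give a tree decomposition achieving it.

Treewidth 3.
One such decomposition:
Bags: B1 = {1, 2, 3, 12}  B2 = {1, 2, 3, 5}  B3 = {1, 3, 5, 7}  B4 = {1, 5, 6, 7}  B5 = {5, 6, 7, 9}  B6 = {4, 6, 7, 9}  B7 = {4, 6, 9, 10}  B8 = {4, 9, 10, 11}  B9 = {4, 8, 10, 11}
Tree: B1–B2, B2–B3, B3–B4, B4–B5, B5–B6, B6–B7, B7–B8, B8–B9

The largest bag has 4 vertices, giving width 3; this decomposition certifies tw(G) ≤ 3. For the lower bound: the 4 vertex sets {2,3,12}, {1}, {5}, {4,6,7,9} are disjoint, each induces a connected subgraph, and every pair is joined by at least one edge of G. Contracting each set to a single vertex therefore yields K_{4} as a minor, and since treewidth is minor-monotone, tw(G) ≥ tw(K_{4}) = 3. Combining the bounds, tw(G) = 3.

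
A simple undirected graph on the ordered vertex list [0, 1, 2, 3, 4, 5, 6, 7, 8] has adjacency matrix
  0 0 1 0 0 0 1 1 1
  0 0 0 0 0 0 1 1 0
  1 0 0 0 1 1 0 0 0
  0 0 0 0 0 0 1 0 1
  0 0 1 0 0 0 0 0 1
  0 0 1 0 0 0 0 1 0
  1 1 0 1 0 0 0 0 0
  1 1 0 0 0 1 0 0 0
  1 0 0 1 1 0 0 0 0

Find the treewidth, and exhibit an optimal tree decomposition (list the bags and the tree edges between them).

The largest bag has 4 vertices, giving width 3; this decomposition certifies tw(G) ≤ 3. For the lower bound: the 4 vertex sets {1,3,6}, {8}, {0}, {2,4,5,7} are disjoint, each induces a connected subgraph, and every pair is joined by at least one edge of G. Contracting each set to a single vertex therefore yields K_{4} as a minor, and since treewidth is minor-monotone, tw(G) ≥ tw(K_{4}) = 3. The upper and lower bounds meet at 3, so that is the treewidth.

Treewidth 3.
One such decomposition:
Bags: B1 = {1, 3, 6, 8}  B2 = {0, 1, 6, 8}  B3 = {0, 1, 7, 8}  B4 = {0, 4, 7, 8}  B5 = {0, 2, 4, 7}  B6 = {2, 4, 5, 7}
Tree: B1–B2, B2–B3, B3–B4, B4–B5, B5–B6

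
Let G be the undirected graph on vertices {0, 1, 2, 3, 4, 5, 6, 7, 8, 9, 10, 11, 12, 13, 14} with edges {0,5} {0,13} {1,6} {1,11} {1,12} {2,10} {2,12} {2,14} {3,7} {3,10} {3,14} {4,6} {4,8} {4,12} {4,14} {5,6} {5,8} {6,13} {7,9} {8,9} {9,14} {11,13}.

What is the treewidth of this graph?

A width-3 tree decomposition is:
Bags: B1 = {0, 5, 11, 13}  B2 = {5, 6, 11, 13}  B3 = {1, 5, 6, 11}  B4 = {1, 5, 6, 8}  B5 = {1, 4, 6, 8}  B6 = {1, 4, 8, 12}  B7 = {4, 8, 9, 12}  B8 = {4, 9, 12, 14}  B9 = {2, 9, 12, 14}  B10 = {2, 7, 9, 14}  B11 = {2, 3, 7, 14}  B12 = {2, 3, 7, 10}
Tree: B1–B2, B2–B3, B3–B4, B4–B5, B5–B6, B6–B7, B7–B8, B8–B9, B9–B10, B10–B11, B11–B12
The largest bag has 4 vertices, giving width 3; this decomposition certifies tw(G) ≤ 3. For the lower bound: the 4 vertex sets {0,11,13}, {5}, {6}, {1,4,8,12} are disjoint, each induces a connected subgraph, and every pair is joined by at least one edge of G. Contracting each set to a single vertex therefore yields K_{4} as a minor, and since treewidth is minor-monotone, tw(G) ≥ tw(K_{4}) = 3. Therefore the treewidth is 3.

3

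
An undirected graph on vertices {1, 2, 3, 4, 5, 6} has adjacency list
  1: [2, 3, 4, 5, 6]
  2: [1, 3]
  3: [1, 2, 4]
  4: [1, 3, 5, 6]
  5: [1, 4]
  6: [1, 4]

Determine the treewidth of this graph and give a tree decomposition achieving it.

Treewidth 2.
One such decomposition:
Bags: B1 = {1, 4, 5}  B2 = {1, 4, 6}  B3 = {1, 3, 4}  B4 = {1, 2, 3}
Tree: B1–B2, B1–B3, B3–B4

The largest bag has 3 vertices, giving width 2; this decomposition certifies tw(G) ≤ 2. For the lower bound, the 3 vertices {1, 2, 3} are pairwise adjacent, and any tree decomposition puts a clique entirely inside one bag — forcing width ≥ 2. Therefore the treewidth is 2.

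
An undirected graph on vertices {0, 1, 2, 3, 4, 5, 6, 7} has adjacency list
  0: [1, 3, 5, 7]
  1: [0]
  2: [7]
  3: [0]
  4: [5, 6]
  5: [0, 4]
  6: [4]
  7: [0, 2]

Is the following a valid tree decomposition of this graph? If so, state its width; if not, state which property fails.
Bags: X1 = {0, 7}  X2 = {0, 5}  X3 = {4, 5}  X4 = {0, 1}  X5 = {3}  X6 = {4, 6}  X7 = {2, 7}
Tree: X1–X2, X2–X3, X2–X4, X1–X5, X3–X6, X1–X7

No — edge (0,3) lies in no bag.

A tree decomposition must satisfy three properties: every vertex lies in some bag; for every edge, both endpoints lie together in some bag; and for every vertex, the bags containing it form a connected subtree. Here edge (0,3) lies in no bag, so the decomposition is invalid.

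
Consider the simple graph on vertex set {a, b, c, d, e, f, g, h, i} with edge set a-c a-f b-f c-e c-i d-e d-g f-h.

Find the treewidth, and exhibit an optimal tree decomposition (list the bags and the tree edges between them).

Each bag holds 2 vertices, so the decomposition has width 1, which upper-bounds the treewidth. G has an edge, so its treewidth is at least 1. Therefore the treewidth is 1.

Treewidth 1.
One such decomposition:
Bags: B1 = {d, e}  B2 = {c, e}  B3 = {a, c}  B4 = {a, f}  B5 = {b, f}  B6 = {f, h}  B7 = {c, i}  B8 = {d, g}
Tree: B1–B2, B2–B3, B3–B4, B4–B5, B4–B6, B3–B7, B1–B8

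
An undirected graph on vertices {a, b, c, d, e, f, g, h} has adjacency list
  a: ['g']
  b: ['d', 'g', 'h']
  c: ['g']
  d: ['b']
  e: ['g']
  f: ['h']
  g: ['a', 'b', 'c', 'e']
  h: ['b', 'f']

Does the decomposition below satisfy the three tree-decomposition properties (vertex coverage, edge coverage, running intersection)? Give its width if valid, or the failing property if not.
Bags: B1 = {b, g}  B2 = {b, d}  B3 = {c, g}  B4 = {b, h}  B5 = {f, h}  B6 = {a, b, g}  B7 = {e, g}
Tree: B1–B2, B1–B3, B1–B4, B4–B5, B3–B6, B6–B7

No — bags containing vertex b are not connected in the tree.

A tree decomposition must satisfy three properties: every vertex lies in some bag; for every edge, both endpoints lie together in some bag; and for every vertex, the bags containing it form a connected subtree. Here bags containing vertex b are not connected in the tree, so the decomposition is invalid.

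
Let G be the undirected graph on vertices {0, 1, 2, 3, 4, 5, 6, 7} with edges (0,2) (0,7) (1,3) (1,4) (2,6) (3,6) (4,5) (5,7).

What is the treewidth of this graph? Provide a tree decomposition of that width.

Every bag has size at most 3, so the width is 3 − 1 = 2 and tw(G) ≤ 2. Since 1–4–5–7–0–2–6–3–1 is a cycle in G, G is not acyclic. Forests are exactly the graphs of treewidth ≤ 1, so tw(G) ≥ 2. Therefore the treewidth is 2.

Treewidth 2.
One such decomposition:
Bags: B1 = {1, 4, 5}  B2 = {1, 5, 7}  B3 = {0, 1, 7}  B4 = {0, 1, 2}  B5 = {1, 2, 6}  B6 = {1, 3, 6}
Tree: B1–B2, B2–B3, B3–B4, B4–B5, B5–B6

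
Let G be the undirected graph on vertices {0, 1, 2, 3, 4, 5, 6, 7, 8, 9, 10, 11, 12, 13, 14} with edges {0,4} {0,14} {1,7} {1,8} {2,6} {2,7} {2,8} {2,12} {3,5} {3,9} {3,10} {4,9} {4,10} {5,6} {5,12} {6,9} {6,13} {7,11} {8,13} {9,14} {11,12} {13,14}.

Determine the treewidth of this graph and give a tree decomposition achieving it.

Treewidth 3.
One optimal decomposition is:
Bags: B1 = {1, 7, 11, 12}  B2 = {1, 2, 7, 12}  B3 = {1, 2, 8, 12}  B4 = {2, 5, 8, 12}  B5 = {2, 5, 6, 8}  B6 = {5, 6, 8, 13}  B7 = {3, 5, 6, 13}  B8 = {3, 6, 9, 13}  B9 = {3, 9, 13, 14}  B10 = {3, 9, 10, 14}  B11 = {4, 9, 10, 14}  B12 = {0, 4, 10, 14}
Tree: B1–B2, B2–B3, B3–B4, B4–B5, B5–B6, B6–B7, B7–B8, B8–B9, B9–B10, B10–B11, B11–B12

Every bag has size at most 4, so the width is 4 − 1 = 3 and tw(G) ≤ 3. For the lower bound: the 4 vertex sets {1,7,11}, {12}, {2}, {5,6,8,13} are disjoint, each induces a connected subgraph, and every pair is joined by at least one edge of G. Contracting each set to a single vertex therefore yields K_{4} as a minor, and since treewidth is minor-monotone, tw(G) ≥ tw(K_{4}) = 3. The upper and lower bounds meet at 3, so that is the treewidth.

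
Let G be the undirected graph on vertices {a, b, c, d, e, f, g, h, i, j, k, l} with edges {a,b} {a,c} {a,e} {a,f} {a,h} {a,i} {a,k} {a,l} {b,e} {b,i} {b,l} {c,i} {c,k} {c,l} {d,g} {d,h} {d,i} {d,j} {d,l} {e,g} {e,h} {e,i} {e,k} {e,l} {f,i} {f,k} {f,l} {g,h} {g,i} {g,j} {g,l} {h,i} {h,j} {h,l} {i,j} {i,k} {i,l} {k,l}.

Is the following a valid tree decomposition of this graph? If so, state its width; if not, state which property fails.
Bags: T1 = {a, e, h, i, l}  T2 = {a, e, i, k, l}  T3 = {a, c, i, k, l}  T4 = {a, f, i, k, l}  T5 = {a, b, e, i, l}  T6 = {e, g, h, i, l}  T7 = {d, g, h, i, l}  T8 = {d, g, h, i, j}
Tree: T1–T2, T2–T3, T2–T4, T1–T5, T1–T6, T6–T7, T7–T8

Yes; width 4.

Every vertex of G appears in some bag (union = {a, b, c, d, e, f, g, h, i, j, k, l}); every edge is covered by a bag; and for each vertex v the set of bags containing v is connected in the bag tree. The decomposition is therefore valid. The largest bag has 5 vertices, so the width is 4.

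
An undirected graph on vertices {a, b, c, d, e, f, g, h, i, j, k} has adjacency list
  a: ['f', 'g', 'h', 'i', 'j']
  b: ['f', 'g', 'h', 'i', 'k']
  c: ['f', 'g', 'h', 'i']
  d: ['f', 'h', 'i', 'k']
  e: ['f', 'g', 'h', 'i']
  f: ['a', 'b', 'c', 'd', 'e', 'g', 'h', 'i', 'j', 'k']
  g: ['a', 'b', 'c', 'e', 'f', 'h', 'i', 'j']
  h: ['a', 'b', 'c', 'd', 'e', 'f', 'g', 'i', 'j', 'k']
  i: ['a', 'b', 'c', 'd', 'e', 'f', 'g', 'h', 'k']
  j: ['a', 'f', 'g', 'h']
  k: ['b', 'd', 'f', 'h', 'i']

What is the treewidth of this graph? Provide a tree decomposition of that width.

Treewidth 4.
One optimal decomposition is:
Bags: B1 = {c, f, g, h, i}  B2 = {b, f, g, h, i}  B3 = {b, f, h, i, k}  B4 = {e, f, g, h, i}  B5 = {d, f, h, i, k}  B6 = {a, f, g, h, i}  B7 = {a, f, g, h, j}
Tree: B1–B2, B2–B3, B2–B4, B3–B5, B2–B6, B6–B7

Every bag has size at most 5, so the width is 5 − 1 = 4 and tw(G) ≤ 4. For the lower bound, the 5 vertices {a, f, g, h, j} are pairwise adjacent, and any tree decomposition puts a clique entirely inside one bag — forcing width ≥ 4. Combining the bounds, tw(G) = 4.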